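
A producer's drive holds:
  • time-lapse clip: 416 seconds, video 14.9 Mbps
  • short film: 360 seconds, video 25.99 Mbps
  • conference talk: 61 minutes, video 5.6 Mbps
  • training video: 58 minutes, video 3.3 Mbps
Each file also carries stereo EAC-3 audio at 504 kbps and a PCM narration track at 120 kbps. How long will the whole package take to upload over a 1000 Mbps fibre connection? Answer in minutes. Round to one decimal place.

0.9 minutes

Audio total: 504 + 120 = 624 kbps = 0.624 Mbps.
time-lapse clip: 15.524 Mbps × 416 s = 6458.0 Mb
short film: 26.614 Mbps × 360 s = 9581.0 Mb
conference talk: 6.224 Mbps × 3660 s = 22779.8 Mb
training video: 3.924 Mbps × 3480 s = 13655.5 Mb
Total: 52474.4 Mb = 6559.3 MB.
At 1000 Mbps: 52474.4 / 1000 = 52 s ≈ 0.875 minutes.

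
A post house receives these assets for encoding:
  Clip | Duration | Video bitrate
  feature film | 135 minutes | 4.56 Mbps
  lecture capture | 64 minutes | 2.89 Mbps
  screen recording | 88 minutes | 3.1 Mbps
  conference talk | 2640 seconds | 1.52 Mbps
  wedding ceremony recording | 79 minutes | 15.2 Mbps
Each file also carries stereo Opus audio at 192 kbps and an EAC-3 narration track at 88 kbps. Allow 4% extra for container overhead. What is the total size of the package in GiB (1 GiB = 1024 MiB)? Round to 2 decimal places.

17.84 GiB

Audio total: 192 + 88 = 280 kbps = 0.280 Mbps.
feature film: 4.840 Mbps × 8100 s × 1.04 = 40772.2 Mb
lecture capture: 3.170 Mbps × 3840 s × 1.04 = 12659.7 Mb
screen recording: 3.380 Mbps × 5280 s × 1.04 = 18560.3 Mb
conference talk: 1.800 Mbps × 2640 s × 1.04 = 4942.1 Mb
wedding ceremony recording: 15.480 Mbps × 4740 s × 1.04 = 76310.2 Mb
Total: 153244.4 Mb = 19155.6 MB.
= 17.84 GiB.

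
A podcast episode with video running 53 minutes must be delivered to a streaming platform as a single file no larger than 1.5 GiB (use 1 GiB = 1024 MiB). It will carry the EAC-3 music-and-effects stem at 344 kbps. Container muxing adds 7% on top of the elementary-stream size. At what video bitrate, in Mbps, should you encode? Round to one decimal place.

3.4 Mbps

Budget: 1.5 GiB = 12884.9 Mb.
Stream payload after overhead: 12884.9 / 1.07 = 12042.0 Mb.
53 min = 3180 s
Total bitrate budget: 12042.0 Mb / 3180 s = 3.787 Mbps.
Audio: 344 kbps = 0.344 Mbps.
Video: 3.787 − 0.344 = 3.443 Mbps.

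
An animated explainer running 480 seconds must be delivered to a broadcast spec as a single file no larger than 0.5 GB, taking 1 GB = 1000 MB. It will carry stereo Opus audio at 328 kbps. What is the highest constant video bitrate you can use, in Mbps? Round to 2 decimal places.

8.01 Mbps

Budget: 0.5 GB = 4000.0 Mb.
Total bitrate budget: 4000.0 Mb / 480 s = 8.333 Mbps.
Audio: 328 kbps = 0.328 Mbps.
Video: 8.333 − 0.328 = 8.005 Mbps.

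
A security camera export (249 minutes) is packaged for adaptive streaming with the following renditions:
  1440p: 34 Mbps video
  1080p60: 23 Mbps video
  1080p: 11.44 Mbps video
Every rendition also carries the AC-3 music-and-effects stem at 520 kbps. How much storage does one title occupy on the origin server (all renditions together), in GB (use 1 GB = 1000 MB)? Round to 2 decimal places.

130.73 GB

249 min = 14940 s
Audio: 520 kbps = 0.520 Mbps.
Sum of rendition bitrates: (34+0.520) + (23+0.520) + (11.44+0.520) = 70.000 Mbps.
× 14940 s = 1,045,800 Mb = 130,725 MB = 130.7 GB.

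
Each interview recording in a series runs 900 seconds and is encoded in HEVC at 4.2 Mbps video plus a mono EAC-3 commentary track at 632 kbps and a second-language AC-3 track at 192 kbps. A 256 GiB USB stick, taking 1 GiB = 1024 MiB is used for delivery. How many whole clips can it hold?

486

Audio total: 632 + 192 = 824 kbps = 0.824 Mbps.
Total bitrate: 5.024 Mbps.
Per item: 5.024 Mbps × 900 s = 4,522 Mb = 565.2 MB.
Capacity: 256 GiB = 2,199,023 Mb; 486.34 items → 486 complete.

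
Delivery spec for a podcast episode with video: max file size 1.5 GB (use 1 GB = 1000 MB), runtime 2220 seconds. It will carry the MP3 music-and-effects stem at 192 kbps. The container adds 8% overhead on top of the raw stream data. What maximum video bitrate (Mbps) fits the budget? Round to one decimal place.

Budget: 1.5 GB = 12000.0 Mb.
Stream payload after overhead: 12000.0 / 1.08 = 11111.1 Mb.
Total bitrate budget: 11111.1 Mb / 2220 s = 5.005 Mbps.
Audio: 192 kbps = 0.192 Mbps.
Video: 5.005 − 0.192 = 4.813 Mbps.

4.8 Mbps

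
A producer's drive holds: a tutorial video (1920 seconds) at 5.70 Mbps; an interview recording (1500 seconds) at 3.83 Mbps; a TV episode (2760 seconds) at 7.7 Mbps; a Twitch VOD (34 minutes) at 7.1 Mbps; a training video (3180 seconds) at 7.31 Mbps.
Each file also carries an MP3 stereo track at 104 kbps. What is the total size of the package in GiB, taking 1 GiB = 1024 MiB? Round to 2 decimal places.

Audio: 104 kbps = 0.104 Mbps.
tutorial video: 5.804 Mbps × 1920 s = 11143.7 Mb
interview recording: 3.934 Mbps × 1500 s = 5901.0 Mb
TV episode: 7.804 Mbps × 2760 s = 21539.0 Mb
Twitch VOD: 7.204 Mbps × 2040 s = 14696.2 Mb
training video: 7.414 Mbps × 3180 s = 23576.5 Mb
Total: 76856.4 Mb = 9607.0 MB.
= 8.947 GiB.

8.95 GiB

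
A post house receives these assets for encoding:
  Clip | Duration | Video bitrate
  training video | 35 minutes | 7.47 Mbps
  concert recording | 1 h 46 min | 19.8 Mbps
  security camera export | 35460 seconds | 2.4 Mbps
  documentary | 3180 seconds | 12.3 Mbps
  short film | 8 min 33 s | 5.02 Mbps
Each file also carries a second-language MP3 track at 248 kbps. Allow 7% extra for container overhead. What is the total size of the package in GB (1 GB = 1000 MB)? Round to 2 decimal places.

37.48 GB

Audio: 248 kbps = 0.248 Mbps.
training video: 7.718 Mbps × 2100 s × 1.07 = 17342.3 Mb
concert recording: 20.048 Mbps × 6360 s × 1.07 = 136430.6 Mb
security camera export: 2.648 Mbps × 35460 s × 1.07 = 100470.9 Mb
documentary: 12.548 Mbps × 3180 s × 1.07 = 42695.8 Mb
short film: 5.268 Mbps × 513 s × 1.07 = 2891.7 Mb
Total: 299831.4 Mb = 37478.9 MB.
= 37.48 GB.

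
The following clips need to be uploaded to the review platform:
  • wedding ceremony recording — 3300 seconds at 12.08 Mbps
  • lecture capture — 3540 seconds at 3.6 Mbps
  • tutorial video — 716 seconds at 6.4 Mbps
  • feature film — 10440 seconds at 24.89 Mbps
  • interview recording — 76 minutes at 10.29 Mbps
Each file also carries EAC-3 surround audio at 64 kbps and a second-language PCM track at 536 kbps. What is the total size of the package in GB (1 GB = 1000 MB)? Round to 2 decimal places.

47.19 GB

Audio total: 64 + 536 = 600 kbps = 0.600 Mbps.
wedding ceremony recording: 12.680 Mbps × 3300 s = 41844.0 Mb
lecture capture: 4.200 Mbps × 3540 s = 14868.0 Mb
tutorial video: 7.000 Mbps × 716 s = 5012.0 Mb
feature film: 25.490 Mbps × 10440 s = 266115.6 Mb
interview recording: 10.890 Mbps × 4560 s = 49658.4 Mb
Total: 377498.0 Mb = 47187.2 MB.
= 47.19 GB.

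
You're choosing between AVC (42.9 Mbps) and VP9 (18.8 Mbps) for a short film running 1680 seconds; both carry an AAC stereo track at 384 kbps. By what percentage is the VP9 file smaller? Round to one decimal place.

55.7%

Audio: 384 kbps = 0.384 Mbps.
AVC: 43.284 Mbps × 1680 s = 72717.1 Mb = 8.465 GiB.
VP9: 19.184 Mbps × 1680 s = 32229.1 Mb = 3.752 GiB.
Reduction: (1 − 3.752/8.465) × 100 = 55.68%.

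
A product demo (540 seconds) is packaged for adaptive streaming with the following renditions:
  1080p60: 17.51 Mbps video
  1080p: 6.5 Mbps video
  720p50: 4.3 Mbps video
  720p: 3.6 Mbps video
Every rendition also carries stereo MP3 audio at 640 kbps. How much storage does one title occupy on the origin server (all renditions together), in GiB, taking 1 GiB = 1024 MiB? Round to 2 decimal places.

2.17 GiB

Audio: 640 kbps = 0.640 Mbps.
Sum of rendition bitrates: (17.51+0.640) + (6.5+0.640) + (4.3+0.640) + (3.6+0.640) = 34.470 Mbps.
× 540 s = 18,614 Mb = 2,327 MB = 2.167 GiB.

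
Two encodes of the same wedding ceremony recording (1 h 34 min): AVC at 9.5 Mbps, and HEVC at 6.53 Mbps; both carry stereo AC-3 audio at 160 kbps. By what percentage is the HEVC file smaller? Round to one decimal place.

30.7%

1 h 34 min = 94 min = 5640 s
Audio: 160 kbps = 0.160 Mbps.
AVC: 9.660 Mbps × 5640 s = 54482.4 Mb = 6.343 GiB.
HEVC: 6.690 Mbps × 5640 s = 37731.6 Mb = 4.393 GiB.
Reduction: (1 − 4.393/6.343) × 100 = 30.75%.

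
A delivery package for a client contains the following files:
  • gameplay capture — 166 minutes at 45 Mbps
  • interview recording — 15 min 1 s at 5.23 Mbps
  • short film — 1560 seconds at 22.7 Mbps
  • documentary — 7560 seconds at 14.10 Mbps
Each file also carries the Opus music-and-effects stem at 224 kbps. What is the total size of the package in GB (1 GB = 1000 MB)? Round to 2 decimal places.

74.92 GB

Audio: 224 kbps = 0.224 Mbps.
gameplay capture: 45.224 Mbps × 9960 s = 450431.0 Mb
interview recording: 5.454 Mbps × 901 s = 4914.1 Mb
short film: 22.924 Mbps × 1560 s = 35761.4 Mb
documentary: 14.324 Mbps × 7560 s = 108289.4 Mb
Total: 599396.0 Mb = 74924.5 MB.
= 74.92 GB.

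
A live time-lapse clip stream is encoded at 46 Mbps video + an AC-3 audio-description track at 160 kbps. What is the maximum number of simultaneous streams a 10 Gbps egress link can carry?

216

Audio: 160 kbps = 0.160 Mbps.
Per-viewer media rate: 46.160 Mbps.
10 Gbps = 10,000 Mbps; 10,000 / 46.160 = 216.64 → 216 viewers.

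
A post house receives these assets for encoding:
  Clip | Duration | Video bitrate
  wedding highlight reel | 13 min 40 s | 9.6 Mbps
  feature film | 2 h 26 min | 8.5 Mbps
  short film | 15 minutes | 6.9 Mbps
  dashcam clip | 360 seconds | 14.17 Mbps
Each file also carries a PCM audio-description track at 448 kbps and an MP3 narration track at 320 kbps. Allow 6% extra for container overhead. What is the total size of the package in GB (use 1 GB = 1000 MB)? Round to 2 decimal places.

13.51 GB

Audio total: 448 + 320 = 768 kbps = 0.768 Mbps.
wedding highlight reel: 10.368 Mbps × 820 s × 1.06 = 9011.9 Mb
feature film: 9.268 Mbps × 8760 s × 1.06 = 86058.9 Mb
short film: 7.668 Mbps × 900 s × 1.06 = 7315.3 Mb
dashcam clip: 14.938 Mbps × 360 s × 1.06 = 5700.3 Mb
Total: 108086.4 Mb = 13510.8 MB.
= 13.51 GB.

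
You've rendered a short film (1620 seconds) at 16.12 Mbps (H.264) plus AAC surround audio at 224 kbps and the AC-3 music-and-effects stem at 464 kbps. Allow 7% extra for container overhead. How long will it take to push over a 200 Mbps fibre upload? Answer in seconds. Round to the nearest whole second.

146 seconds

Audio total: 224 + 464 = 688 kbps = 0.688 Mbps.
Total bitrate: 16.808 Mbps.
File: 16.808 Mbps × 1620 s = 27229.0 Mb.
With 7% container overhead: ×1.07. → 29135.0 Mb.
At 200 Mbps: 29135.0 / 200 = 145.7 s ≈ 146 seconds.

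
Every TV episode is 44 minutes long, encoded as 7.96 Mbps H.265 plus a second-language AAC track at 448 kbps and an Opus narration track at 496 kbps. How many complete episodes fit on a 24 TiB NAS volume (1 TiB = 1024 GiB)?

8980

44 min = 2640 s
Audio total: 448 + 496 = 944 kbps = 0.944 Mbps.
Total bitrate: 8.904 Mbps.
Per item: 8.904 Mbps × 2640 s = 23,507 Mb = 2,938 MB.
Capacity: 24 TiB = 211,106,233 Mb; 8980.74 items → 8980 complete.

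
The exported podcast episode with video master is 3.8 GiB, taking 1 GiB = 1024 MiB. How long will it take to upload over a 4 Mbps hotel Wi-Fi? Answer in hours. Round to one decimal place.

File: 3.8 GiB = 32641.8 Mb.
At 4 Mbps: 32641.8 / 4 = 8160.4 s ≈ 2.27 hours.

2.3 hours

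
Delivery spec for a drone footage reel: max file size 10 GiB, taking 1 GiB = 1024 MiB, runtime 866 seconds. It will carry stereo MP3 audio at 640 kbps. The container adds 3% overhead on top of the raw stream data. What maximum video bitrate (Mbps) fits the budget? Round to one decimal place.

95.7 Mbps

Budget: 10 GiB = 85899.3 Mb.
Stream payload after overhead: 85899.3 / 1.03 = 83397.4 Mb.
Total bitrate budget: 83397.4 Mb / 866 s = 96.302 Mbps.
Audio: 640 kbps = 0.640 Mbps.
Video: 96.302 − 0.640 = 95.662 Mbps.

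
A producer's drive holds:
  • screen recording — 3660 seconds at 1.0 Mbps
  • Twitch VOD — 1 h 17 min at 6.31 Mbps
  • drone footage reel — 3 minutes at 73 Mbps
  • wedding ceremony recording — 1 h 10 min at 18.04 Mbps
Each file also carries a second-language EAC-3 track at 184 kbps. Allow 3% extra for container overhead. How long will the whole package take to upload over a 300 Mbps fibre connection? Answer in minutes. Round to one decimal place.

Audio: 184 kbps = 0.184 Mbps.
screen recording: 1.184 Mbps × 3660 s × 1.03 = 4463.4 Mb
Twitch VOD: 6.494 Mbps × 4620 s × 1.03 = 30902.3 Mb
drone footage reel: 73.184 Mbps × 180 s × 1.03 = 13568.3 Mb
wedding ceremony recording: 18.224 Mbps × 4200 s × 1.03 = 78837.0 Mb
Total: 127771.1 Mb = 15971.4 MB.
At 300 Mbps: 127771.1 / 300 = 426 s ≈ 7.1 minutes.

7.1 minutes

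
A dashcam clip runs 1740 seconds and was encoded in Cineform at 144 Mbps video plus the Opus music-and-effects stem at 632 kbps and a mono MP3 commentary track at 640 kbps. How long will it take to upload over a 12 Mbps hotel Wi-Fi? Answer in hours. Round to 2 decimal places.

5.85 hours

Audio total: 632 + 640 = 1272 kbps = 1.272 Mbps.
Total bitrate: 145.272 Mbps.
File: 145.272 Mbps × 1740 s = 252773.3 Mb.
At 12 Mbps: 252773.3 / 12 = 21064.4 s ≈ 5.85 hours.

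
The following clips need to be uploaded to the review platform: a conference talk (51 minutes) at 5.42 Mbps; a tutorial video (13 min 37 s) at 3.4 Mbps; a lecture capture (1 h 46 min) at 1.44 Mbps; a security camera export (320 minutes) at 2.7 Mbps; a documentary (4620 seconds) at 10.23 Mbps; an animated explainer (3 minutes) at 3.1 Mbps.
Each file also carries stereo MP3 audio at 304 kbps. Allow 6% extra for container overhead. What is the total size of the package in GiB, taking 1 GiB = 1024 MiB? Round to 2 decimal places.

Audio: 304 kbps = 0.304 Mbps.
conference talk: 5.724 Mbps × 3060 s × 1.06 = 18566.4 Mb
tutorial video: 3.704 Mbps × 817 s × 1.06 = 3207.7 Mb
lecture capture: 1.744 Mbps × 6360 s × 1.06 = 11757.4 Mb
security camera export: 3.004 Mbps × 19200 s × 1.06 = 61137.4 Mb
documentary: 10.534 Mbps × 4620 s × 1.06 = 51587.1 Mb
animated explainer: 3.404 Mbps × 180 s × 1.06 = 649.5 Mb
Total: 146905.5 Mb = 18363.2 MB.
= 17.10 GiB.

17.10 GiB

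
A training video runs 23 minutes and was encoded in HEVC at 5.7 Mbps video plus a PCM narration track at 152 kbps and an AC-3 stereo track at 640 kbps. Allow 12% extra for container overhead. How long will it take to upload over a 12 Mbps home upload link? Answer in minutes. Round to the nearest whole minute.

23 min = 1380 s
Audio total: 152 + 640 = 792 kbps = 0.792 Mbps.
Total bitrate: 6.492 Mbps.
File: 6.492 Mbps × 1380 s = 8959.0 Mb.
With 12% container overhead: ×1.12. → 10034.0 Mb.
At 12 Mbps: 10034.0 / 12 = 836.2 s ≈ 13.9 minutes.

14 minutes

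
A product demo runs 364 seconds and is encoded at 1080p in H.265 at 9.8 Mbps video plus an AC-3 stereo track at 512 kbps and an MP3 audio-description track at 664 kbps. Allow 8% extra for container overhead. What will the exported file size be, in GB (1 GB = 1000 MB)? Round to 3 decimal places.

Audio total: 512 + 664 = 1176 kbps = 1.176 Mbps.
Total bitrate: 9.8 + 1.176 = 10.976 Mbps.
Stream data: 10.976 Mbps × 364 s = 3995.3 Mb.
With 8% container overhead: ×1.08.
4,315 Mb ÷ 8 = 539.4 MB → 0.5394 GB.

0.539 GB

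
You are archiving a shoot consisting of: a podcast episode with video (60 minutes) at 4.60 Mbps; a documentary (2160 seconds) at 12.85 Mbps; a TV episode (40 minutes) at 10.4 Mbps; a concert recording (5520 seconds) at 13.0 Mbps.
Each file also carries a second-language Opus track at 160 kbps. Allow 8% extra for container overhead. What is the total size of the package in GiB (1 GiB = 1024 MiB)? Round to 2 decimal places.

18.01 GiB

Audio: 160 kbps = 0.160 Mbps.
podcast episode with video: 4.760 Mbps × 3600 s × 1.08 = 18506.9 Mb
documentary: 13.010 Mbps × 2160 s × 1.08 = 30349.7 Mb
TV episode: 10.560 Mbps × 2400 s × 1.08 = 27371.5 Mb
concert recording: 13.160 Mbps × 5520 s × 1.08 = 78454.7 Mb
Total: 154682.8 Mb = 19335.3 MB.
= 18.01 GiB.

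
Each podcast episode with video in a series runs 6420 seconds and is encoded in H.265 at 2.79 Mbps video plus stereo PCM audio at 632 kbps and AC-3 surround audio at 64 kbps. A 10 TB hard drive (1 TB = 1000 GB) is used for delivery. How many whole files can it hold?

3574

Audio total: 632 + 64 = 696 kbps = 0.696 Mbps.
Total bitrate: 3.486 Mbps.
Per item: 3.486 Mbps × 6420 s = 22,380 Mb = 2,798 MB.
Capacity: 10 TB = 80,000,000 Mb; 3574.60 items → 3574 complete.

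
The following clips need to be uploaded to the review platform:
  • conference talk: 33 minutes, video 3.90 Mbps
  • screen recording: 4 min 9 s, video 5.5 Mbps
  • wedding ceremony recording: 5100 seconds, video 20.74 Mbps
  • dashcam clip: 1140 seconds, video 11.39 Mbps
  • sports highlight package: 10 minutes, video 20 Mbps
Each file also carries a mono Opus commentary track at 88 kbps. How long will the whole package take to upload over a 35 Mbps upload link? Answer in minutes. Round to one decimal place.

67.0 minutes

Audio: 88 kbps = 0.088 Mbps.
conference talk: 3.988 Mbps × 1980 s = 7896.2 Mb
screen recording: 5.588 Mbps × 249 s = 1391.4 Mb
wedding ceremony recording: 20.828 Mbps × 5100 s = 106222.8 Mb
dashcam clip: 11.478 Mbps × 1140 s = 13084.9 Mb
sports highlight package: 20.088 Mbps × 600 s = 12052.8 Mb
Total: 140648.2 Mb = 17581.0 MB.
At 35 Mbps: 140648.2 / 35 = 4019 s ≈ 67 minutes.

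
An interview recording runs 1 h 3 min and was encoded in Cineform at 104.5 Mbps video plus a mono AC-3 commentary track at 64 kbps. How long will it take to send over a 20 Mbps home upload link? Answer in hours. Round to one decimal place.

1 h 3 min = 63 min = 3780 s
Audio: 64 kbps = 0.064 Mbps.
Total bitrate: 104.564 Mbps.
File: 104.564 Mbps × 3780 s = 395251.9 Mb.
At 20 Mbps: 395251.9 / 20 = 19762.6 s ≈ 5.49 hours.

5.5 hours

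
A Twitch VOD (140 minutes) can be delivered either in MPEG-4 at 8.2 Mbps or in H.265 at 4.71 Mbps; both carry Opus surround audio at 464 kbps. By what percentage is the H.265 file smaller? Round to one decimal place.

140 min = 8400 s
Audio: 464 kbps = 0.464 Mbps.
MPEG-4: 8.664 Mbps × 8400 s = 72777.6 Mb = 8.472 GiB.
H.265: 5.174 Mbps × 8400 s = 43461.6 Mb = 5.060 GiB.
Reduction: (1 − 5.060/8.472) × 100 = 40.28%.

40.3%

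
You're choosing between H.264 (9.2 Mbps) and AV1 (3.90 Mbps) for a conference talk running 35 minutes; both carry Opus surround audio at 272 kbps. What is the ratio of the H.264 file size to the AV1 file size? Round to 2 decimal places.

2.27

35 min = 2100 s
Audio: 272 kbps = 0.272 Mbps.
H.264: 9.472 Mbps × 2100 s = 19891.2 Mb = 2.316 GiB.
AV1: 4.172 Mbps × 2100 s = 8761.2 Mb = 1.020 GiB.
Ratio: 2.316 / 1.020 = 2.270.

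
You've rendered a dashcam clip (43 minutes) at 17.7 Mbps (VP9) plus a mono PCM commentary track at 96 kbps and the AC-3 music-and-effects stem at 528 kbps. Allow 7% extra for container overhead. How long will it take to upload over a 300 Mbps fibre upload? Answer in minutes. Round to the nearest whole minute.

43 min = 2580 s
Audio total: 96 + 528 = 624 kbps = 0.624 Mbps.
Total bitrate: 18.324 Mbps.
File: 18.324 Mbps × 2580 s = 47275.9 Mb.
With 7% container overhead: ×1.07. → 50585.2 Mb.
At 300 Mbps: 50585.2 / 300 = 168.6 s ≈ 2.81 minutes.

3 minutes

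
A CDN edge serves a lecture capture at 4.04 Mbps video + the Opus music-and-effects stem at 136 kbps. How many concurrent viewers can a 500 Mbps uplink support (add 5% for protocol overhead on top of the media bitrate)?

Audio: 136 kbps = 0.136 Mbps.
Per-viewer media rate: 4.176 Mbps.
On the wire with 5% overhead: 4.385 Mbps.
500 Mbps = 500.0 Mbps; 500.0 / 4.385 = 114.03 → 114 viewers.

114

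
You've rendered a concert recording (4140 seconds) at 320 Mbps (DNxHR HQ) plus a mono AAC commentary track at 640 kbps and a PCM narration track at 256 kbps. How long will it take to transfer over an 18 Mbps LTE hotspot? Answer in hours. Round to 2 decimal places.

20.50 hours

Audio total: 640 + 256 = 896 kbps = 0.896 Mbps.
Total bitrate: 320.896 Mbps.
File: 320.896 Mbps × 4140 s = 1328509.4 Mb.
At 18 Mbps: 1328509.4 / 18 = 73806.1 s ≈ 20.5 hours.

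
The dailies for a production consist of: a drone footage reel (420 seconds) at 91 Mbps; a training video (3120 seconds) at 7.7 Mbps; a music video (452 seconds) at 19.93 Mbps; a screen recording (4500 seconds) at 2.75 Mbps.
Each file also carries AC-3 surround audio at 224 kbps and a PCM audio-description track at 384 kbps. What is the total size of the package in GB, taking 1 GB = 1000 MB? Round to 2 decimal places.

11.10 GB

Audio total: 224 + 384 = 608 kbps = 0.608 Mbps.
drone footage reel: 91.608 Mbps × 420 s = 38475.4 Mb
training video: 8.308 Mbps × 3120 s = 25921.0 Mb
music video: 20.538 Mbps × 452 s = 9283.2 Mb
screen recording: 3.358 Mbps × 4500 s = 15111.0 Mb
Total: 88790.5 Mb = 11098.8 MB.
= 11.10 GB.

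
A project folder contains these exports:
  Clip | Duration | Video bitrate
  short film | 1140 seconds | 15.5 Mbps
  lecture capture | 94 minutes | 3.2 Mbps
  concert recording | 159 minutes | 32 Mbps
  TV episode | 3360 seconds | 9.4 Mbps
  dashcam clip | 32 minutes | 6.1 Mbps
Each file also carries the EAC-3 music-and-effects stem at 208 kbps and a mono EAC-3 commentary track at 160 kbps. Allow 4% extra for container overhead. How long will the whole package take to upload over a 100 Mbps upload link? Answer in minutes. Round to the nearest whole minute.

Audio total: 208 + 160 = 368 kbps = 0.368 Mbps.
short film: 15.868 Mbps × 1140 s × 1.04 = 18813.1 Mb
lecture capture: 3.568 Mbps × 5640 s × 1.04 = 20928.5 Mb
concert recording: 32.368 Mbps × 9540 s × 1.04 = 321142.3 Mb
TV episode: 9.768 Mbps × 3360 s × 1.04 = 34133.3 Mb
dashcam clip: 6.468 Mbps × 1920 s × 1.04 = 12915.3 Mb
Total: 407932.5 Mb = 50991.6 MB.
At 100 Mbps: 407932.5 / 100 = 4079 s ≈ 68 minutes.

68 minutes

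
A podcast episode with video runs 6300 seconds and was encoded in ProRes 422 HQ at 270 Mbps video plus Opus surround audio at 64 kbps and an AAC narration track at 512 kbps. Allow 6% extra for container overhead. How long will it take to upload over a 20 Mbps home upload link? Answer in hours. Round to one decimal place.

Audio total: 64 + 512 = 576 kbps = 0.576 Mbps.
Total bitrate: 270.576 Mbps.
File: 270.576 Mbps × 6300 s = 1704628.8 Mb.
With 6% container overhead: ×1.06. → 1806906.5 Mb.
At 20 Mbps: 1806906.5 / 20 = 90345.3 s ≈ 25.1 hours.

25.1 hours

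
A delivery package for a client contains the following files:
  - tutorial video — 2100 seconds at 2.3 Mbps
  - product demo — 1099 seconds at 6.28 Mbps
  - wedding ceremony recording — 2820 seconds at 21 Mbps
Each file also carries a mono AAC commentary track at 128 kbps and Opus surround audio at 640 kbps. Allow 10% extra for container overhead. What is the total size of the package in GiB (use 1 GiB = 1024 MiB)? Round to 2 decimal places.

9.68 GiB

Audio total: 128 + 640 = 768 kbps = 0.768 Mbps.
tutorial video: 3.068 Mbps × 2100 s × 1.10 = 7087.1 Mb
product demo: 7.048 Mbps × 1099 s × 1.10 = 8520.3 Mb
wedding ceremony recording: 21.768 Mbps × 2820 s × 1.10 = 67524.3 Mb
Total: 83131.7 Mb = 10391.5 MB.
= 9.678 GiB.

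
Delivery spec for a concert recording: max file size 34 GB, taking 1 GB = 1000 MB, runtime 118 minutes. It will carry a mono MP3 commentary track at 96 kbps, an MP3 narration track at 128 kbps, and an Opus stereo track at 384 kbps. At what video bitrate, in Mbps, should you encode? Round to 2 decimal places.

Budget: 34 GB = 272000.0 Mb.
118 min = 7080 s
Total bitrate budget: 272000.0 Mb / 7080 s = 38.418 Mbps.
Audio total: 96 + 128 + 384 = 608 kbps = 0.608 Mbps.
Video: 38.418 − 0.608 = 37.810 Mbps.

37.81 Mbps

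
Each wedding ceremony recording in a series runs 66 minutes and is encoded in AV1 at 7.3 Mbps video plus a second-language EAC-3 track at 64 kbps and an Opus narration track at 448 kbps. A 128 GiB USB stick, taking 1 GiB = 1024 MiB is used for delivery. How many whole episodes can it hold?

35

66 min = 3960 s
Audio total: 64 + 448 = 512 kbps = 0.512 Mbps.
Total bitrate: 7.812 Mbps.
Per item: 7.812 Mbps × 3960 s = 30,936 Mb = 3,867 MB.
Capacity: 128 GiB = 1,099,512 Mb; 35.54 items → 35 complete.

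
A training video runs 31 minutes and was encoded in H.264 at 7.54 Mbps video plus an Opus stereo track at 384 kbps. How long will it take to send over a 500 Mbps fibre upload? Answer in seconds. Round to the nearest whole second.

29 seconds

31 min = 1860 s
Audio: 384 kbps = 0.384 Mbps.
Total bitrate: 7.924 Mbps.
File: 7.924 Mbps × 1860 s = 14738.6 Mb.
At 500 Mbps: 14738.6 / 500 = 29.5 s ≈ 29.5 seconds.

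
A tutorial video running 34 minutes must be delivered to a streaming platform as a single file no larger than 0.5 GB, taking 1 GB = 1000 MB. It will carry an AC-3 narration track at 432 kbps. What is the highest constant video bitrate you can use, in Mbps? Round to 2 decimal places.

Budget: 0.5 GB = 4000.0 Mb.
34 min = 2040 s
Total bitrate budget: 4000.0 Mb / 2040 s = 1.961 Mbps.
Audio: 432 kbps = 0.432 Mbps.
Video: 1.961 − 0.432 = 1.529 Mbps.

1.53 Mbps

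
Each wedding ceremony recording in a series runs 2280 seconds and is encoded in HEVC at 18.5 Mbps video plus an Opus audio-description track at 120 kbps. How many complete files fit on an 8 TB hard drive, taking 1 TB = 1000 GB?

Audio: 120 kbps = 0.120 Mbps.
Total bitrate: 18.620 Mbps.
Per item: 18.620 Mbps × 2280 s = 42,454 Mb = 5,307 MB.
Capacity: 8 TB = 64,000,000 Mb; 1507.53 items → 1507 complete.

1507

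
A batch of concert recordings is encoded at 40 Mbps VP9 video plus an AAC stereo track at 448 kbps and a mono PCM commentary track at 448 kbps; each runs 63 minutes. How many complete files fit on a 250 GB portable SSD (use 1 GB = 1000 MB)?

63 min = 3780 s
Audio total: 448 + 448 = 896 kbps = 0.896 Mbps.
Total bitrate: 40.896 Mbps.
Per item: 40.896 Mbps × 3780 s = 154,587 Mb = 19,323 MB.
Capacity: 250 GB = 2,000,000 Mb; 12.94 items → 12 complete.

12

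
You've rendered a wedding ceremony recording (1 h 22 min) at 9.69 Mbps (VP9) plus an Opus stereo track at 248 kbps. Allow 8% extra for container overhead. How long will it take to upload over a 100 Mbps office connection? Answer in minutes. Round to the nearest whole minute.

1 h 22 min = 82 min = 4920 s
Audio: 248 kbps = 0.248 Mbps.
Total bitrate: 9.938 Mbps.
File: 9.938 Mbps × 4920 s = 48895.0 Mb.
With 8% container overhead: ×1.08. → 52806.6 Mb.
At 100 Mbps: 52806.6 / 100 = 528.1 s ≈ 8.8 minutes.

9 minutes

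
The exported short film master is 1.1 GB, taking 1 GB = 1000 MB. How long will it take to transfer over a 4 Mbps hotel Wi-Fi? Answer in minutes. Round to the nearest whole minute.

File: 1.1 GB = 8800.0 Mb.
At 4 Mbps: 8800.0 / 4 = 2200.0 s ≈ 36.7 minutes.

37 minutes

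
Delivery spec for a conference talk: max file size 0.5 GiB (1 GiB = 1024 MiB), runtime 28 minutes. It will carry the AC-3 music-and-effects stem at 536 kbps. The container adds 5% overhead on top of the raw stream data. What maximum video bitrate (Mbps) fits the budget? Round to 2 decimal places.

1.90 Mbps

Budget: 0.5 GiB = 4295.0 Mb.
Stream payload after overhead: 4295.0 / 1.05 = 4090.4 Mb.
28 min = 1680 s
Total bitrate budget: 4090.4 Mb / 1680 s = 2.435 Mbps.
Audio: 536 kbps = 0.536 Mbps.
Video: 2.435 − 0.536 = 1.899 Mbps.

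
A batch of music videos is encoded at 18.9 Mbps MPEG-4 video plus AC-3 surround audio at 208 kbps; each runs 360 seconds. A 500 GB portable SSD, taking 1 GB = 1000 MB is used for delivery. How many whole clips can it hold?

Audio: 208 kbps = 0.208 Mbps.
Total bitrate: 19.108 Mbps.
Per item: 19.108 Mbps × 360 s = 6,879 Mb = 859.9 MB.
Capacity: 500 GB = 4,000,000 Mb; 581.49 items → 581 complete.

581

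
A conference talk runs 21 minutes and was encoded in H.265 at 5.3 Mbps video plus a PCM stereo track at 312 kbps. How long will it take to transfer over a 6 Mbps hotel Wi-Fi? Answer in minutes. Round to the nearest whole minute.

21 min = 1260 s
Audio: 312 kbps = 0.312 Mbps.
Total bitrate: 5.612 Mbps.
File: 5.612 Mbps × 1260 s = 7071.1 Mb.
At 6 Mbps: 7071.1 / 6 = 1178.5 s ≈ 19.6 minutes.

20 minutes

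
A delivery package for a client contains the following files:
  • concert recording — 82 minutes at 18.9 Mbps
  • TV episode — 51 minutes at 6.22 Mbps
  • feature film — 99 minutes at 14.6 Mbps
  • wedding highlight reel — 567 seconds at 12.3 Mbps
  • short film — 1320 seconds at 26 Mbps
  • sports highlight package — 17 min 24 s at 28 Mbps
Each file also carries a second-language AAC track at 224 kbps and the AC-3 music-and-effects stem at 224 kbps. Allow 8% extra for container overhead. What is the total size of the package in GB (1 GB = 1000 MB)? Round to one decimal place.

37.4 GB

Audio total: 224 + 224 = 448 kbps = 0.448 Mbps.
concert recording: 19.348 Mbps × 4920 s × 1.08 = 102807.5 Mb
TV episode: 6.668 Mbps × 3060 s × 1.08 = 22036.4 Mb
feature film: 15.048 Mbps × 5940 s × 1.08 = 96535.9 Mb
wedding highlight reel: 12.748 Mbps × 567 s × 1.08 = 7806.4 Mb
short film: 26.448 Mbps × 1320 s × 1.08 = 37704.3 Mb
sports highlight package: 28.448 Mbps × 1044 s × 1.08 = 32075.7 Mb
Total: 298966.2 Mb = 37370.8 MB.
= 37.37 GB.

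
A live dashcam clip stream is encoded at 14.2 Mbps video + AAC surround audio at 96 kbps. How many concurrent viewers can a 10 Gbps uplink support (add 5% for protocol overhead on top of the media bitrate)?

666

Audio: 96 kbps = 0.096 Mbps.
Per-viewer media rate: 14.296 Mbps.
On the wire with 5% overhead: 15.011 Mbps.
10 Gbps = 10,000 Mbps; 10,000 / 15.011 = 666.19 → 666 viewers.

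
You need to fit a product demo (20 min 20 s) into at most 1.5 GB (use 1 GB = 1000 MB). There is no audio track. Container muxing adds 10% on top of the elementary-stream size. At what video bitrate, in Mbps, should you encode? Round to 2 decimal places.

8.94 Mbps

Budget: 1.5 GB = 12000.0 Mb.
Stream payload after overhead: 12000.0 / 1.10 = 10909.1 Mb.
20 min 20 s = 1220 s
Total bitrate budget: 10909.1 Mb / 1220 s = 8.942 Mbps.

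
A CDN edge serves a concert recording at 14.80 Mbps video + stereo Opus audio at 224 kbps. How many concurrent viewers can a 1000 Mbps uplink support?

Audio: 224 kbps = 0.224 Mbps.
Per-viewer media rate: 15.024 Mbps.
1000 Mbps = 1,000 Mbps; 1,000 / 15.024 = 66.56 → 66 viewers.

66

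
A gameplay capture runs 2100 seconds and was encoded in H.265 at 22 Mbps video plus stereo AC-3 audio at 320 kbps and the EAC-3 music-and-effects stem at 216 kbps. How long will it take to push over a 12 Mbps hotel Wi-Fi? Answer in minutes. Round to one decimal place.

65.7 minutes

Audio total: 320 + 216 = 536 kbps = 0.536 Mbps.
Total bitrate: 22.536 Mbps.
File: 22.536 Mbps × 2100 s = 47325.6 Mb.
At 12 Mbps: 47325.6 / 12 = 3943.8 s ≈ 65.7 minutes.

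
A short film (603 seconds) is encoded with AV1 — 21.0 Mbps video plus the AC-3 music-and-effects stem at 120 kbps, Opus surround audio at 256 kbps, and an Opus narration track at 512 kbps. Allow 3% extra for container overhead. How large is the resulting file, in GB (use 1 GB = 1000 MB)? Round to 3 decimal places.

1.699 GB

Audio total: 120 + 256 + 512 = 888 kbps = 0.888 Mbps.
Total bitrate: 21.0 + 0.888 = 21.888 Mbps.
Stream data: 21.888 Mbps × 603 s = 13198.5 Mb.
With 3% container overhead: ×1.03.
13,594 Mb ÷ 8 = 1,699 MB → 1.699 GB.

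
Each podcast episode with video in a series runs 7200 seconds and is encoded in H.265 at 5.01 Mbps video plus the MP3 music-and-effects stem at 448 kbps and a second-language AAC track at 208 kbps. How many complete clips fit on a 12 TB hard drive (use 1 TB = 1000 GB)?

2353

Audio total: 448 + 208 = 656 kbps = 0.656 Mbps.
Total bitrate: 5.666 Mbps.
Per item: 5.666 Mbps × 7200 s = 40,795 Mb = 5,099 MB.
Capacity: 12 TB = 96,000,000 Mb; 2353.22 items → 2353 complete.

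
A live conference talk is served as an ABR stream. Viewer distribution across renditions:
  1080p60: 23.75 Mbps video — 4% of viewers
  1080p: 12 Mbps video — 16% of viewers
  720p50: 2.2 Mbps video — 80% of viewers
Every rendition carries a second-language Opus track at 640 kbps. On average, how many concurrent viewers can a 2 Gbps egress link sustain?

Audio: 640 kbps = 0.640 Mbps.
Average per-viewer bitrate: 0.04×24.390 + 0.16×12.640 + 0.80×2.840 = 5.270 Mbps.
2 Gbps = 2,000 Mbps; 2,000 / 5.270 = 379.51 → 379.

379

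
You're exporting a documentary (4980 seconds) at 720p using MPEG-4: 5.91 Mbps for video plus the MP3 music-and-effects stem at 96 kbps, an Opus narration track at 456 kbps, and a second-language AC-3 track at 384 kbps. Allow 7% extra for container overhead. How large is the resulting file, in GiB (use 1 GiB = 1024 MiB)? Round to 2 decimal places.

Audio total: 96 + 456 + 384 = 936 kbps = 0.936 Mbps.
Total bitrate: 5.91 + 0.936 = 6.846 Mbps.
Stream data: 6.846 Mbps × 4980 s = 34093.1 Mb.
With 7% container overhead: ×1.07.
36,480 Mb = 4,559,949,450 bytes ÷ 1,073,741,824 = 4.247 GiB.

4.25 GiB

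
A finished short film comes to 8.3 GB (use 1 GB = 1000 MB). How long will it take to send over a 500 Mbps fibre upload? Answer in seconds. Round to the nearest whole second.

File: 8.3 GB = 66400.0 Mb.
At 500 Mbps: 66400.0 / 500 = 132.8 s ≈ 133 seconds.

133 seconds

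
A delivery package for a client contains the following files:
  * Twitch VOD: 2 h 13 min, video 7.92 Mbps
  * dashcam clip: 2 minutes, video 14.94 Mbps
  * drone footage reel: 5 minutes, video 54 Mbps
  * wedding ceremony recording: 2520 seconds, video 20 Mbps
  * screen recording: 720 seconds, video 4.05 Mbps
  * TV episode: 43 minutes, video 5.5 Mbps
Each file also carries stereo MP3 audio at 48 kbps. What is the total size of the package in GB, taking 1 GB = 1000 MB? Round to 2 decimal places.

Audio: 48 kbps = 0.048 Mbps.
Twitch VOD: 7.968 Mbps × 7980 s = 63584.6 Mb
dashcam clip: 14.988 Mbps × 120 s = 1798.6 Mb
drone footage reel: 54.048 Mbps × 300 s = 16214.4 Mb
wedding ceremony recording: 20.048 Mbps × 2520 s = 50521.0 Mb
screen recording: 4.098 Mbps × 720 s = 2950.6 Mb
TV episode: 5.548 Mbps × 2580 s = 14313.8 Mb
Total: 149383.0 Mb = 18672.9 MB.
= 18.67 GB.

18.67 GB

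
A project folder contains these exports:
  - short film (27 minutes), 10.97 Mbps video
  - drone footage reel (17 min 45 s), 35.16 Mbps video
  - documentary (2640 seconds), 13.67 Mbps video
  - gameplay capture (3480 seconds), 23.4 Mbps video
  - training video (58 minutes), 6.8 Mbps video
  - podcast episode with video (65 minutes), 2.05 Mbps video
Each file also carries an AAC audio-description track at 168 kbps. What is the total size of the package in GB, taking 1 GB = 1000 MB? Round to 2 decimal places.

25.89 GB

Audio: 168 kbps = 0.168 Mbps.
short film: 11.138 Mbps × 1620 s = 18043.6 Mb
drone footage reel: 35.328 Mbps × 1065 s = 37624.3 Mb
documentary: 13.838 Mbps × 2640 s = 36532.3 Mb
gameplay capture: 23.568 Mbps × 3480 s = 82016.6 Mb
training video: 6.968 Mbps × 3480 s = 24248.6 Mb
podcast episode with video: 2.218 Mbps × 3900 s = 8650.2 Mb
Total: 207115.7 Mb = 25889.5 MB.
= 25.89 GB.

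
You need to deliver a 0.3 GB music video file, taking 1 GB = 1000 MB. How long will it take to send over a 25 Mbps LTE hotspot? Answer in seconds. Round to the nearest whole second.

File: 0.3 GB = 2400.0 Mb.
At 25 Mbps: 2400.0 / 25 = 96.0 s ≈ 96 seconds.

96 seconds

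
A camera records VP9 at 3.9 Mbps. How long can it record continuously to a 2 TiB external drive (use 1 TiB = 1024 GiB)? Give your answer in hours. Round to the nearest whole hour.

1253 hours

Capacity: 2 TiB = 17,592,186 Mb.
Recording time: 17,592,186 / 3.900 = 4,510,817 s ≈ 1,253 hours.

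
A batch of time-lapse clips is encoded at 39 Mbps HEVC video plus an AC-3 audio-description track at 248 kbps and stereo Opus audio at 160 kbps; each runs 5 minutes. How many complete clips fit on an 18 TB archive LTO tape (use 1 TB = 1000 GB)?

5 min = 300 s
Audio total: 248 + 160 = 408 kbps = 0.408 Mbps.
Total bitrate: 39.408 Mbps.
Per item: 39.408 Mbps × 300 s = 11,822 Mb = 1,478 MB.
Capacity: 18 TB = 144,000,000 Mb; 12180.27 items → 12180 complete.

12180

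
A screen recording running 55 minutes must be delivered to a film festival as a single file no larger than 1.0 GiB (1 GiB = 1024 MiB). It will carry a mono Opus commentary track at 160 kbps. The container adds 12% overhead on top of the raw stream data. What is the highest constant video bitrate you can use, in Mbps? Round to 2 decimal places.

Budget: 1.0 GiB = 8589.9 Mb.
Stream payload after overhead: 8589.9 / 1.12 = 7669.6 Mb.
55 min = 3300 s
Total bitrate budget: 7669.6 Mb / 3300 s = 2.324 Mbps.
Audio: 160 kbps = 0.160 Mbps.
Video: 2.324 − 0.160 = 2.164 Mbps.

2.16 Mbps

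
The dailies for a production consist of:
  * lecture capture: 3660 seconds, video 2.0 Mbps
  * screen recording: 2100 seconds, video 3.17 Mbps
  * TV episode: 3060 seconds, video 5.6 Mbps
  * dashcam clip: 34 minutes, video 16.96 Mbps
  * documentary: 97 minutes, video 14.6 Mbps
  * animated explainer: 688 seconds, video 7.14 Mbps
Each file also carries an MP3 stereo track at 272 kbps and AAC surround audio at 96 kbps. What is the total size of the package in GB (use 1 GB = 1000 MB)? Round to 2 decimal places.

Audio total: 272 + 96 = 368 kbps = 0.368 Mbps.
lecture capture: 2.368 Mbps × 3660 s = 8666.9 Mb
screen recording: 3.538 Mbps × 2100 s = 7429.8 Mb
TV episode: 5.968 Mbps × 3060 s = 18262.1 Mb
dashcam clip: 17.328 Mbps × 2040 s = 35349.1 Mb
documentary: 14.968 Mbps × 5820 s = 87113.8 Mb
animated explainer: 7.508 Mbps × 688 s = 5165.5 Mb
Total: 161987.1 Mb = 20248.4 MB.
= 20.25 GB.

20.25 GB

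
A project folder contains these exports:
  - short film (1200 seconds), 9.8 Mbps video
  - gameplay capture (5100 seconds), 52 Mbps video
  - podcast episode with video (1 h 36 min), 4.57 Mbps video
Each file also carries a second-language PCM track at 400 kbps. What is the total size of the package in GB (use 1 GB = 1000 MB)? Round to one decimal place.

38.5 GB

Audio: 400 kbps = 0.400 Mbps.
short film: 10.200 Mbps × 1200 s = 12240.0 Mb
gameplay capture: 52.400 Mbps × 5100 s = 267240.0 Mb
podcast episode with video: 4.970 Mbps × 5760 s = 28627.2 Mb
Total: 308107.2 Mb = 38513.4 MB.
= 38.51 GB.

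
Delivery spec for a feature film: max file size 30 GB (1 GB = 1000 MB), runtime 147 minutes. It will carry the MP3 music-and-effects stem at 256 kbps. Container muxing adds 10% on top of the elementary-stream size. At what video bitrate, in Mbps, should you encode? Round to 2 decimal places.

24.48 Mbps

Budget: 30 GB = 240000.0 Mb.
Stream payload after overhead: 240000.0 / 1.10 = 218181.8 Mb.
147 min = 8820 s
Total bitrate budget: 218181.8 Mb / 8820 s = 24.737 Mbps.
Audio: 256 kbps = 0.256 Mbps.
Video: 24.737 − 0.256 = 24.481 Mbps.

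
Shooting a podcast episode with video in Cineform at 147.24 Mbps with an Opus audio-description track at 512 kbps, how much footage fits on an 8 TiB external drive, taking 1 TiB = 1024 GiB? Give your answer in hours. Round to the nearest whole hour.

132 hours

Audio: 512 kbps = 0.512 Mbps.
Total bitrate: 147.24 + 0.512 = 147.752 Mbps.
Capacity: 8 TiB = 70,368,744 Mb.
Recording time: 70,368,744 / 147.752 = 476,263 s ≈ 132 hours.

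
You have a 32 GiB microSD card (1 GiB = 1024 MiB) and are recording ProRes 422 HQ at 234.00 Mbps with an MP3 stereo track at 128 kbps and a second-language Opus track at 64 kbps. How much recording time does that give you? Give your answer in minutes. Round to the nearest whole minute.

Audio total: 128 + 64 = 192 kbps = 0.192 Mbps.
Total bitrate: 234.00 + 0.192 = 234.192 Mbps.
Capacity: 32 GiB = 274,878 Mb.
Recording time: 274,878 / 234.192 = 1,174 s ≈ 19.6 minutes.

20 minutes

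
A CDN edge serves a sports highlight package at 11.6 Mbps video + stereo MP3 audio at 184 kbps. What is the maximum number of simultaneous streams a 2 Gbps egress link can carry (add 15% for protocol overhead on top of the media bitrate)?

147

Audio: 184 kbps = 0.184 Mbps.
Per-viewer media rate: 11.784 Mbps.
On the wire with 15% overhead: 13.552 Mbps.
2 Gbps = 2,000 Mbps; 2,000 / 13.552 = 147.58 → 147 viewers.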